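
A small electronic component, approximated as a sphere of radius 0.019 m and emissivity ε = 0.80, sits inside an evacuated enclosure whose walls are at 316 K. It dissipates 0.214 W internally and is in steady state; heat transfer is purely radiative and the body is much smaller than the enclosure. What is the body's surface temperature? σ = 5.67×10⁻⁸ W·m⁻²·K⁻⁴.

For a small grey body in a large enclosure, net radiated power = εσA(T⁴ − T_w⁴).
Steady state: P = εσA(T⁴ − T_w⁴) with A = 4πr² = 0.004536 m².
T⁴ = P/(εσA) + T_w⁴ = 0.214/(0.80·5.67×10⁻⁸·0.004536) + (316)⁴
    = 1.040×10⁹ + 9.971×10⁹ = 1.101×10¹⁰ K⁴.

T ≈ 324 K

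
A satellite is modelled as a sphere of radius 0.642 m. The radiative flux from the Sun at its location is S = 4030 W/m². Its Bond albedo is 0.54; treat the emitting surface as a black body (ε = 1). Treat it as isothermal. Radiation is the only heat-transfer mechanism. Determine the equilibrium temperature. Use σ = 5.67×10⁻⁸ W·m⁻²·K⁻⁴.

T ≈ 301 K

At equilibrium, absorbed power = emitted power.
Absorbing cross-section = πr² = 1.295 m²; emitting surface = 4πr² = 5.179 m² (ratio 4).
(1−a)S·A_cross = εσ·A_surf·T⁴  ⇒  T⁴ = (1−a)S/(4σ).
T⁴ = 0.460·4030/(4·5.67×10⁻⁸) = 8.174×10⁹ K⁴.
T = (8.174×10⁹)^(1/4).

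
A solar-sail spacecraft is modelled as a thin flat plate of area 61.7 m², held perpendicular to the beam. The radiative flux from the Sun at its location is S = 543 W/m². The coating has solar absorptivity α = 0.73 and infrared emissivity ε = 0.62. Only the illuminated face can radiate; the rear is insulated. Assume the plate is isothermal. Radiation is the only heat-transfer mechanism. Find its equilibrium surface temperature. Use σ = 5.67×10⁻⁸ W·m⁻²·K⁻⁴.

T ≈ 326 K

At equilibrium, absorbed power = emitted power.
Absorbing cross-section = A = 61.70 m²; emitting surface = A = 61.70 m² (ratio 1).
αS·A_cross = εσ·A_surf·T⁴  ⇒  T⁴ = αS/(ε·1σ).
T⁴ = 0.730·543/(0.62·1·5.67×10⁻⁸) = 1.128×10¹⁰ K⁴.
T = (1.128×10¹⁰)^(1/4).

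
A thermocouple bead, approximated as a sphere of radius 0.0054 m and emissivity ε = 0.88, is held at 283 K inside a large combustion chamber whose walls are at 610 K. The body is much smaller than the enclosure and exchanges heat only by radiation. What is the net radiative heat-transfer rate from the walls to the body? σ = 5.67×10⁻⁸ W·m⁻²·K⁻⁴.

For a small grey body in a large enclosure: P_net = εσA(T_body⁴ − T_wall⁴).
A = 4πr² = 3.664×10⁻⁴ m²; T_body⁴ − T_wall⁴ = 6.414×10⁹ − 1.385×10¹¹ = -1.320×10¹¹ K⁴.
|P_net| = 0.88·5.67×10⁻⁸·3.664×10⁻⁴·1.320×10¹¹.

P_net ≈ 2.41 W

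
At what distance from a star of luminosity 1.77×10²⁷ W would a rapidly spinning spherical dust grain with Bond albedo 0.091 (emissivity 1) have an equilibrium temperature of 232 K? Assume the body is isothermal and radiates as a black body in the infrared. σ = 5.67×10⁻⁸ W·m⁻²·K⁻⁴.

d ≈ 4.41×10¹¹ m

For an isothermal black-emitting sphere, (1−a)S·πr² = σ·4πr²·T⁴ ⇒ S = 4σT⁴/(1−a).
S = 4·5.67×10⁻⁸·(232)⁴/0.909 = 722.8 W/m².
Flux falls as S = L/(4πd²), so d = √(L/(4πS)) = √(1.77×10²⁷/(4π·722.8)).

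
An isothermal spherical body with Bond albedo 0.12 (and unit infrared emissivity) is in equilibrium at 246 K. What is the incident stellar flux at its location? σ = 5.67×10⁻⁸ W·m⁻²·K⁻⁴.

S ≈ 944 W/m²

(1−a)S·πr² = σ·4πr²·T⁴ ⇒ S = 4σT⁴/(1−a).
S = 4·5.67×10⁻⁸·3.662×10⁹/0.880.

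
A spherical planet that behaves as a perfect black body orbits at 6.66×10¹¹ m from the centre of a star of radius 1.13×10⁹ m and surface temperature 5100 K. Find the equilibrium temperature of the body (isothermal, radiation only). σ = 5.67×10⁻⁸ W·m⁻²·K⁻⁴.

The star's surface emits σT_*⁴; at distance d the flux is S = σT_*⁴(R_*/d)².
S = 5.67×10⁻⁸·(5100)⁴·(1.13×10⁹/6.66×10¹¹)² = 110.4 W/m².
For an isothermal sphere T⁴ = (1−a)S/(4σ) = 4.869×10⁸ K⁴.

T ≈ 149 K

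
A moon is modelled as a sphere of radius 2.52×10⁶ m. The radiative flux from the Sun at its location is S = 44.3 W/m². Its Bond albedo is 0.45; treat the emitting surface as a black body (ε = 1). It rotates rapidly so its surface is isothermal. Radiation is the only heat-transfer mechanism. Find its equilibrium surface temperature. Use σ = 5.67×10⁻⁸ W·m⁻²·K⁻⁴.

T ≈ 102 K

At equilibrium, absorbed power = emitted power.
Absorbing cross-section = πr² = 1.995×10¹³ m²; emitting surface = 4πr² = 7.980×10¹³ m² (ratio 4).
(1−a)S·A_cross = εσ·A_surf·T⁴  ⇒  T⁴ = (1−a)S/(4σ).
T⁴ = 0.550·44.3/(4·5.67×10⁻⁸) = 1.074×10⁸ K⁴.
T = (1.074×10⁸)^(1/4).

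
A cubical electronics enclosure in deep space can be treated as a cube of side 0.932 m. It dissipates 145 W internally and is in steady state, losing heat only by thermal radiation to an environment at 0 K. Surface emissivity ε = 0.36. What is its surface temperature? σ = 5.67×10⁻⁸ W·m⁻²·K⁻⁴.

Steady state: internal power = radiated power, P = εσA T⁴.
Radiating area A = 6L² = 5.212 m².
T⁴ = P/(εσA) = 145/(0.36·5.67×10⁻⁸·5.212) = 1.363×10⁹ K⁴.
T = (1.363×10⁹)^(1/4).

T ≈ 192 K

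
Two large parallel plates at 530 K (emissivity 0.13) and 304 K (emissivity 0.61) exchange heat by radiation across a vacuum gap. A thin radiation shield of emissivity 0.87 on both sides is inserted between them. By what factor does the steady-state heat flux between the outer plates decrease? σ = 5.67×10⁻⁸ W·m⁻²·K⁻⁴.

factor ≈ 1.16

Without shield: q₀ = σΔ(T⁴)/(1/ε₁+1/ε₂−1) with denominator 8.332.
With shield the two gaps are in series; the resistances add: (1/ε₁+1/ε_s−1)+(1/ε_s+1/ε₂−1) = 7.842+1.789 = 9.631.
Heat-flux ratio q₀/q = 9.631/8.332.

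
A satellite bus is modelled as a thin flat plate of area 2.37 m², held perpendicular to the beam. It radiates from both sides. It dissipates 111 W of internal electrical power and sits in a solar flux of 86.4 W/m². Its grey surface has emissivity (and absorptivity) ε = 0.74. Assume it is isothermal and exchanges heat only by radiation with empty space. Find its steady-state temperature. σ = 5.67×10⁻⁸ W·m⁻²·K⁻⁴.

At steady state, absorbed solar power + internal power = radiated power.
Absorbed: α·S·A_cross = 0.74·86.4·2.370 = 151.5 W (cross-section A).
Total input = 151.5 + 111 = 262.5 W.
Radiated: εσ·A_surf·T⁴ with A_surf = 2A = 4.740 m².
T⁴ = 262.5/(0.74·5.67×10⁻⁸·4.740) = 1.320×10⁹ K⁴.

T ≈ 191 K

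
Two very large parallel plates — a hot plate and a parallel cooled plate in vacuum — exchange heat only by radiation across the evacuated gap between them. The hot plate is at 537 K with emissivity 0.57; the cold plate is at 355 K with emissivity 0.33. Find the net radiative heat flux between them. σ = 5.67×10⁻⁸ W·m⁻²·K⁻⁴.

For two infinite grey parallel plates, q = σ(T₁⁴ − T₂⁴)/(1/ε₁ + 1/ε₂ − 1).
T₁⁴ − T₂⁴ = 8.316×10¹⁰ − 1.588×10¹⁰ = 6.727×10¹⁰ K⁴.
1/ε₁ + 1/ε₂ − 1 = 1.754 + 3.030 − 1 = 3.785.
q = 5.67×10⁻⁸ × 6.727×10¹⁰ / 3.785.

q ≈ 1010 W/m²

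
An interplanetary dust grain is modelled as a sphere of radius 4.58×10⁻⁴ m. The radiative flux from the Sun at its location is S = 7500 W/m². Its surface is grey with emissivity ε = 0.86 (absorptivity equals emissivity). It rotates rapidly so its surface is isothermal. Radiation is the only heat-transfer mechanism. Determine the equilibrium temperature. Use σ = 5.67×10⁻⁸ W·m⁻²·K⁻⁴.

At equilibrium, absorbed power = emitted power.
Absorbing cross-section = πr² = 6.590×10⁻⁷ m²; emitting surface = 4πr² = 2.636×10⁻⁶ m² (ratio 4).
εS·A_cross = εσ·A_surf·T⁴  ⇒  T⁴ = S/(4σ)   (ε cancels).
T⁴ = 7500/(4·5.67×10⁻⁸) = 3.307×10¹⁰ K⁴.
T = (3.307×10¹⁰)^(1/4).

T ≈ 426 K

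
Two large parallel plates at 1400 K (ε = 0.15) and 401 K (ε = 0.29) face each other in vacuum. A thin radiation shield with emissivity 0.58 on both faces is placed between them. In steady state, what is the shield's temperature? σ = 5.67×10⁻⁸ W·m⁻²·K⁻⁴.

In steady state the net flux on the hot side equals that on the cold side.
σ(T₁⁴−T_s⁴)/D₁ = σ(T_s⁴−T₂⁴)/D₂, with D₁ = 1/ε₁+1/ε_s−1 = 7.391, D₂ = 1/ε_s+1/ε₂−1 = 4.172.
Solve for T_s⁴: T_s⁴ = (D₂·T₁⁴ + D₁·T₂⁴)/(D₁+D₂) = 1.403×10¹² K⁴.

T_s ≈ 1090 K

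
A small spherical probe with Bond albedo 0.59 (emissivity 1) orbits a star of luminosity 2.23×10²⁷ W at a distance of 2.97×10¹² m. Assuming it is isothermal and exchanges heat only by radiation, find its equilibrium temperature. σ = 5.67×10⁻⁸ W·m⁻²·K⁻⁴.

First find the stellar flux at distance d: S = L/(4πd²) = 2.23×10²⁷/(4π·(2.97×10¹²)²) = 20.12 W/m².
For an isothermal sphere, absorbed (1−a)S·πr² = emitted σ·4πr²·T⁴, so T⁴ = (1−a)S/(4σ).
T⁴ = 0.410·20.12/(4·5.67×10⁻⁸) = 3.637×10⁷ K⁴.

T ≈ 77.7 K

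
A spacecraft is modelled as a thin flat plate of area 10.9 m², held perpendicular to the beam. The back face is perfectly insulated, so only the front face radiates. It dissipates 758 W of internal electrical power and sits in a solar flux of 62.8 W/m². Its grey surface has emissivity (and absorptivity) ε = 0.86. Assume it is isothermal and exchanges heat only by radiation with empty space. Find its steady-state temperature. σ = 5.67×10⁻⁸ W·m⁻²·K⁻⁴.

At steady state, absorbed solar power + internal power = radiated power.
Absorbed: α·S·A_cross = 0.86·62.8·10.90 = 588.7 W (cross-section A).
Total input = 588.7 + 758 = 1347 W.
Radiated: εσ·A_surf·T⁴ with A_surf = A = 10.90 m².
T⁴ = 1347/(0.86·5.67×10⁻⁸·10.90) = 2.534×10⁹ K⁴.

T ≈ 224 K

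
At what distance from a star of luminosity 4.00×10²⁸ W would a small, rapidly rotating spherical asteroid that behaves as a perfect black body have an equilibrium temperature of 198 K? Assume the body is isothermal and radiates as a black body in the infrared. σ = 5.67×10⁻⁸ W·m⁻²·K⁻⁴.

d ≈ 3.02×10¹² m

For an isothermal black-emitting sphere, (1−a)S·πr² = σ·4πr²·T⁴ ⇒ S = 4σT⁴/(1−a).
S = 4·5.67×10⁻⁸·(198)⁴/1.00 = 348.6 W/m².
Flux falls as S = L/(4πd²), so d = √(L/(4πS)) = √(4.00×10²⁸/(4π·348.6)).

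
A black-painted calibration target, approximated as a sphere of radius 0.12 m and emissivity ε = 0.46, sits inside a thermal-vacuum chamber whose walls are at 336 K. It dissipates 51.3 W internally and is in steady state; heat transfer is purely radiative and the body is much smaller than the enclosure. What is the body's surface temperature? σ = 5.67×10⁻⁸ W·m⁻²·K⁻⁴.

For a small grey body in a large enclosure, net radiated power = εσA(T⁴ − T_w⁴).
Steady state: P = εσA(T⁴ − T_w⁴) with A = 4πr² = 0.1810 m².
T⁴ = P/(εσA) + T_w⁴ = 51.3/(0.46·5.67×10⁻⁸·0.1810) + (336)⁴
    = 1.087×10¹⁰ + 1.275×10¹⁰ = 2.361×10¹⁰ K⁴.

T ≈ 392 K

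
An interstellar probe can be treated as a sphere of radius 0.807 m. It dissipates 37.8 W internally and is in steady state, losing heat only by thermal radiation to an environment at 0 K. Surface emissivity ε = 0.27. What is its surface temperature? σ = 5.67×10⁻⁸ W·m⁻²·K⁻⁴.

T ≈ 132 K

Steady state: internal power = radiated power, P = εσA T⁴.
Radiating area A = 4πr² = 8.184 m².
T⁴ = P/(εσA) = 37.8/(0.27·5.67×10⁻⁸·8.184) = 3.017×10⁸ K⁴.
T = (3.017×10⁸)^(1/4).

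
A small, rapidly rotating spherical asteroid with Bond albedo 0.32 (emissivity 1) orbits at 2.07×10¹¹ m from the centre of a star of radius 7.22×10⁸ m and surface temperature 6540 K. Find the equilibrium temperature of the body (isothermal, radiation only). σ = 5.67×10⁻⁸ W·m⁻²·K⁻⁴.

T ≈ 248 K

The star's surface emits σT_*⁴; at distance d the flux is S = σT_*⁴(R_*/d)².
S = 5.67×10⁻⁸·(6540)⁴·(7.22×10⁸/2.07×10¹¹)² = 1262 W/m².
For an isothermal sphere T⁴ = (1−a)S/(4σ) = 3.783×10⁹ K⁴.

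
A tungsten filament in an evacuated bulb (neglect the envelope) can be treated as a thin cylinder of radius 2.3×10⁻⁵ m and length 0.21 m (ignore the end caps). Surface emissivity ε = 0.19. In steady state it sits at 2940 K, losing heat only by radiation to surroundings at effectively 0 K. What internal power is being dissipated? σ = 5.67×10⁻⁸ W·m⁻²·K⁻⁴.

P ≈ 24.4 W

Steady state: P = εσA T⁴.
A = 2πrL = 3.035×10⁻⁵ m²; T⁴ = (2940)⁴ = 7.471×10¹³ K⁴.
P = 0.19 × 5.67×10⁻⁸ × 3.035×10⁻⁵ × 7.471×10¹³.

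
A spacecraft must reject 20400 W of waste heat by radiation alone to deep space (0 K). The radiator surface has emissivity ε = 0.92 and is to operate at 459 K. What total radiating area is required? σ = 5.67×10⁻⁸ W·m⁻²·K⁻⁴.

P = εσA T⁴ ⇒ A = P/(εσT⁴).
T⁴ = 4.439×10¹⁰ K⁴.
A = 20400/(0.92 × 5.67×10⁻⁸ × 4.439×10¹⁰).

A ≈ 8.81 m²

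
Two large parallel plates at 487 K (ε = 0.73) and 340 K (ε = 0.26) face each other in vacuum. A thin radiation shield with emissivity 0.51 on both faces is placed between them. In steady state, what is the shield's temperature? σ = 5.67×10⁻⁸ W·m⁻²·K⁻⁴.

In steady state the net flux on the hot side equals that on the cold side.
σ(T₁⁴−T_s⁴)/D₁ = σ(T_s⁴−T₂⁴)/D₂, with D₁ = 1/ε₁+1/ε_s−1 = 2.331, D₂ = 1/ε_s+1/ε₂−1 = 4.807.
Solve for T_s⁴: T_s⁴ = (D₂·T₁⁴ + D₁·T₂⁴)/(D₁+D₂) = 4.225×10¹⁰ K⁴.

T_s ≈ 453 K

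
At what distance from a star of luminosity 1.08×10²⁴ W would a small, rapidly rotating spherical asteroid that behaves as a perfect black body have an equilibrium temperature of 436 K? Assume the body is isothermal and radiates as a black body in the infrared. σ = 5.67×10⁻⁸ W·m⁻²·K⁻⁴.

For an isothermal black-emitting sphere, (1−a)S·πr² = σ·4πr²·T⁴ ⇒ S = 4σT⁴/(1−a).
S = 4·5.67×10⁻⁸·(436)⁴/1.00 = 8196 W/m².
Flux falls as S = L/(4πd²), so d = √(L/(4πS)) = √(1.08×10²⁴/(4π·8196)).

d ≈ 3.24×10⁹ m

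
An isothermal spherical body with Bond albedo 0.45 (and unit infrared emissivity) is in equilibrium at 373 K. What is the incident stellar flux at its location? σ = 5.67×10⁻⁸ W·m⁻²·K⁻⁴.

(1−a)S·πr² = σ·4πr²·T⁴ ⇒ S = 4σT⁴/(1−a).
S = 4·5.67×10⁻⁸·1.936×10¹⁰/0.550.

S ≈ 7980 W/m²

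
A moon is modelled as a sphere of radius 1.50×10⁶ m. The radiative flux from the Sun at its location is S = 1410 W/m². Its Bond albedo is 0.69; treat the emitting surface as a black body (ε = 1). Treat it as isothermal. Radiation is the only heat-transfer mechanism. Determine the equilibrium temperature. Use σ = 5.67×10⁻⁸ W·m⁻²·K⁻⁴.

At equilibrium, absorbed power = emitted power.
Absorbing cross-section = πr² = 7.069×10¹² m²; emitting surface = 4πr² = 2.827×10¹³ m² (ratio 4).
(1−a)S·A_cross = εσ·A_surf·T⁴  ⇒  T⁴ = (1−a)S/(4σ).
T⁴ = 0.310·1410/(4·5.67×10⁻⁸) = 1.927×10⁹ K⁴.
T = (1.927×10⁹)^(1/4).

T ≈ 210 K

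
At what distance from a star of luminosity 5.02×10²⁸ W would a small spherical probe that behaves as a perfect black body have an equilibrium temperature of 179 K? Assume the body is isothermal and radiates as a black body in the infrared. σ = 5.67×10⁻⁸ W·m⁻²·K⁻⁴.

For an isothermal black-emitting sphere, (1−a)S·πr² = σ·4πr²·T⁴ ⇒ S = 4σT⁴/(1−a).
S = 4·5.67×10⁻⁸·(179)⁴/1.00 = 232.8 W/m².
Flux falls as S = L/(4πd²), so d = √(L/(4πS)) = √(5.02×10²⁸/(4π·232.8)).

d ≈ 4.14×10¹² m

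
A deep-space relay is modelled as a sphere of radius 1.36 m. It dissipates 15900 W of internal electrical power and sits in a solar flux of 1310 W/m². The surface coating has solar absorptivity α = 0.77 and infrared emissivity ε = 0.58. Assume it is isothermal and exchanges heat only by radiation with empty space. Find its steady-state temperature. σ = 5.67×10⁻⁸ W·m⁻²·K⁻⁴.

T ≈ 411 K

At steady state, absorbed solar power + internal power = radiated power.
Absorbed: α·S·A_cross = 0.77·1310·5.811 = 5861 W (cross-section πr²).
Total input = 5861 + 15900 = 21760 W.
Radiated: εσ·A_surf·T⁴ with A_surf = 4πr² = 23.24 m².
T⁴ = 21760/(0.58·5.67×10⁻⁸·23.24) = 2.847×10¹⁰ K⁴.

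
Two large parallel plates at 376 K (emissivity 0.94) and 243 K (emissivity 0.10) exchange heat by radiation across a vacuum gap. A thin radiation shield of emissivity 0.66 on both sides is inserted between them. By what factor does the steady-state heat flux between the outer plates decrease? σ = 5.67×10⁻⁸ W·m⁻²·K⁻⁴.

factor ≈ 1.20

Without shield: q₀ = σΔ(T⁴)/(1/ε₁+1/ε₂−1) with denominator 10.06.
With shield the two gaps are in series; the resistances add: (1/ε₁+1/ε_s−1)+(1/ε_s+1/ε₂−1) = 1.579+10.52 = 12.09.
Heat-flux ratio q₀/q = 12.09/10.06.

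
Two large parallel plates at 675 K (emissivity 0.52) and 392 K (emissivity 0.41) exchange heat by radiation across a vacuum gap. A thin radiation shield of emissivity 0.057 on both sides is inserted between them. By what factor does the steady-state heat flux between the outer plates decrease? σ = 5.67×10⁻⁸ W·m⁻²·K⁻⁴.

Without shield: q₀ = σΔ(T⁴)/(1/ε₁+1/ε₂−1) with denominator 3.362.
With shield the two gaps are in series; the resistances add: (1/ε₁+1/ε_s−1)+(1/ε_s+1/ε₂−1) = 18.47+18.98 = 37.45.
Heat-flux ratio q₀/q = 37.45/3.362.

factor ≈ 11.1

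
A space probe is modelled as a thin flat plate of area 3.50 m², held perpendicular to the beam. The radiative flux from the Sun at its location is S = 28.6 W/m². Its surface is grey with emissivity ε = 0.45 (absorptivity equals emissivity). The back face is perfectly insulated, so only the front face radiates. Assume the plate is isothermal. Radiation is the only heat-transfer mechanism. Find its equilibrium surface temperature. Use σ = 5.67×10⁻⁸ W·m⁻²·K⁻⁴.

T ≈ 150 K

At equilibrium, absorbed power = emitted power.
Absorbing cross-section = A = 3.500 m²; emitting surface = A = 3.500 m² (ratio 1).
εS·A_cross = εσ·A_surf·T⁴  ⇒  T⁴ = S/(1σ)   (ε cancels).
T⁴ = 28.6/(1·5.67×10⁻⁸) = 5.044×10⁸ K⁴.
T = (5.044×10⁸)^(1/4).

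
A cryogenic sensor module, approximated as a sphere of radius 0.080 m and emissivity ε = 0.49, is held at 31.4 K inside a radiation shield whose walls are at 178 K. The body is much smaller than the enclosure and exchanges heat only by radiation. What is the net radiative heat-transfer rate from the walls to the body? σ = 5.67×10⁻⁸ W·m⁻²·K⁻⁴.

For a small grey body in a large enclosure: P_net = εσA(T_body⁴ − T_wall⁴).
A = 4πr² = 0.08042 m²; T_body⁴ − T_wall⁴ = 9.721×10⁵ − 1.004×10⁹ = -1.003×10⁹ K⁴.
|P_net| = 0.49·5.67×10⁻⁸·0.08042·1.003×10⁹.

P_net ≈ 2.24 W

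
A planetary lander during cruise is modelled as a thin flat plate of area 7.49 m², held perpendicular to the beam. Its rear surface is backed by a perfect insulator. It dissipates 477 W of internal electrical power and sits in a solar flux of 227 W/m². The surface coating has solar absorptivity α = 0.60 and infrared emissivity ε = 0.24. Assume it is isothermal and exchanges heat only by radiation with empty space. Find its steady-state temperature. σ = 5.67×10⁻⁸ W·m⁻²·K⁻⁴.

At steady state, absorbed solar power + internal power = radiated power.
Absorbed: α·S·A_cross = 0.60·227·7.490 = 1020 W (cross-section A).
Total input = 1020 + 477 = 1497 W.
Radiated: εσ·A_surf·T⁴ with A_surf = A = 7.490 m².
T⁴ = 1497/(0.24·5.67×10⁻⁸·7.490) = 1.469×10¹⁰ K⁴.

T ≈ 348 K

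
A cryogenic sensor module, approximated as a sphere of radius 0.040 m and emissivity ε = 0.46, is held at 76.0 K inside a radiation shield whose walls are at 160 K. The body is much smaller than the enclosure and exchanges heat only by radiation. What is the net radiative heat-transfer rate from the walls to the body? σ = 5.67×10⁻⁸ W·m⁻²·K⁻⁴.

For a small grey body in a large enclosure: P_net = εσA(T_body⁴ − T_wall⁴).
A = 4πr² = 0.02011 m²; T_body⁴ − T_wall⁴ = 3.336×10⁷ − 6.554×10⁸ = -6.220×10⁸ K⁴.
|P_net| = 0.46·5.67×10⁻⁸·0.02011·6.220×10⁸.

P_net ≈ 0.326 W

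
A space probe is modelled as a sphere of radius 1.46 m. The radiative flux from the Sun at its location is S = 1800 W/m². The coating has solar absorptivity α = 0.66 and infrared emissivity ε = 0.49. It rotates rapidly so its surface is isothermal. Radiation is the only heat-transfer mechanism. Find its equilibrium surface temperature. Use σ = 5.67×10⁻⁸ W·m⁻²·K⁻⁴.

T ≈ 322 K

At equilibrium, absorbed power = emitted power.
Absorbing cross-section = πr² = 6.697 m²; emitting surface = 4πr² = 26.79 m² (ratio 4).
αS·A_cross = εσ·A_surf·T⁴  ⇒  T⁴ = αS/(ε·4σ).
T⁴ = 0.660·1800/(0.49·4·5.67×10⁻⁸) = 1.069×10¹⁰ K⁴.
T = (1.069×10¹⁰)^(1/4).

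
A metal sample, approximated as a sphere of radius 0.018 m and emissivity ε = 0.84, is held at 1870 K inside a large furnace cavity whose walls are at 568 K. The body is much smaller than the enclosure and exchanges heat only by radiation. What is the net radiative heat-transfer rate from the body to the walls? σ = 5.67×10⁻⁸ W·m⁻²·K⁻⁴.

P_net ≈ 2350 W

For a small grey body in a large enclosure: P_net = εσA(T_body⁴ − T_wall⁴).
A = 4πr² = 0.004072 m²; T_body⁴ − T_wall⁴ = 1.223×10¹³ − 1.041×10¹¹ = 1.212×10¹³ K⁴.
|P_net| = 0.84·5.67×10⁻⁸·0.004072·1.212×10¹³.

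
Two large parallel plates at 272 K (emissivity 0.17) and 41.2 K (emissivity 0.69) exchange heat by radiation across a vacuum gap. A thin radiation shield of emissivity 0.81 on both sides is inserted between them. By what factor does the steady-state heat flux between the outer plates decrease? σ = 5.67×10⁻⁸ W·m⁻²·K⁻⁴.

factor ≈ 1.23

Without shield: q₀ = σΔ(T⁴)/(1/ε₁+1/ε₂−1) with denominator 6.332.
With shield the two gaps are in series; the resistances add: (1/ε₁+1/ε_s−1)+(1/ε_s+1/ε₂−1) = 6.117+1.684 = 7.801.
Heat-flux ratio q₀/q = 7.801/6.332.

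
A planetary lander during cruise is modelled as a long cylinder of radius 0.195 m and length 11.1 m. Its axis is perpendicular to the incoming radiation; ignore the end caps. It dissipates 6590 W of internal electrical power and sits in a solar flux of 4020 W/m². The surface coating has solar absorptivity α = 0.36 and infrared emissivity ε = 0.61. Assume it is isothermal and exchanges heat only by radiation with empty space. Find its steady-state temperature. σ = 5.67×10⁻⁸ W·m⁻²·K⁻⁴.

T ≈ 407 K

At steady state, absorbed solar power + internal power = radiated power.
Absorbed: α·S·A_cross = 0.36·4020·4.329 = 6265 W (cross-section 2rL).
Total input = 6265 + 6590 = 12850 W.
Radiated: εσ·A_surf·T⁴ with A_surf = 2πrL = 13.60 m².
T⁴ = 12850/(0.61·5.67×10⁻⁸·13.60) = 2.733×10¹⁰ K⁴.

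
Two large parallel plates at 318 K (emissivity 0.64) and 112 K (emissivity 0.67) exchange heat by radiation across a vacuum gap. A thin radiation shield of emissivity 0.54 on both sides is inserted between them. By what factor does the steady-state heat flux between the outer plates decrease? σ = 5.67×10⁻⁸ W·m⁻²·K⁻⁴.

factor ≈ 2.32

Without shield: q₀ = σΔ(T⁴)/(1/ε₁+1/ε₂−1) with denominator 2.055.
With shield the two gaps are in series; the resistances add: (1/ε₁+1/ε_s−1)+(1/ε_s+1/ε₂−1) = 2.414+2.344 = 4.759.
Heat-flux ratio q₀/q = 4.759/2.055.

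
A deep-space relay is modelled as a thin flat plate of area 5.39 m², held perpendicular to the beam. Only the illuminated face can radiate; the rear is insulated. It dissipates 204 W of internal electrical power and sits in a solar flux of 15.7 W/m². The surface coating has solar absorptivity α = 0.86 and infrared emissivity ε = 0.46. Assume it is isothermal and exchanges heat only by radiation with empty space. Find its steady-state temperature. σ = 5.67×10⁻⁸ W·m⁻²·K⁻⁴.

T ≈ 211 K

At steady state, absorbed solar power + internal power = radiated power.
Absorbed: α·S·A_cross = 0.86·15.7·5.390 = 72.78 W (cross-section A).
Total input = 72.78 + 204 = 276.8 W.
Radiated: εσ·A_surf·T⁴ with A_surf = A = 5.390 m².
T⁴ = 276.8/(0.46·5.67×10⁻⁸·5.390) = 1.969×10⁹ K⁴.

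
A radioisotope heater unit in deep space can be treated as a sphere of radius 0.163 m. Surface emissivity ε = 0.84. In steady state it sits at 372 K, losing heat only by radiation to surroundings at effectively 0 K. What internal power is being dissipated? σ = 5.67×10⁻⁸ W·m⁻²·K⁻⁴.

Steady state: P = εσA T⁴.
A = 4πr² = 0.3339 m²; T⁴ = (372)⁴ = 1.915×10¹⁰ K⁴.
P = 0.84 × 5.67×10⁻⁸ × 0.3339 × 1.915×10¹⁰.

P ≈ 305 W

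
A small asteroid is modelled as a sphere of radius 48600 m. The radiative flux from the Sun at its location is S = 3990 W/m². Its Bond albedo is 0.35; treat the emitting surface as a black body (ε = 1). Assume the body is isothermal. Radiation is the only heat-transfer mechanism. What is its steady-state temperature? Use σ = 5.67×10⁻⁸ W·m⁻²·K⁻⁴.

T ≈ 327 K

At equilibrium, absorbed power = emitted power.
Absorbing cross-section = πr² = 7.420×10⁹ m²; emitting surface = 4πr² = 2.968×10¹⁰ m² (ratio 4).
(1−a)S·A_cross = εσ·A_surf·T⁴  ⇒  T⁴ = (1−a)S/(4σ).
T⁴ = 0.650·3990/(4·5.67×10⁻⁸) = 1.144×10¹⁰ K⁴.
T = (1.144×10¹⁰)^(1/4).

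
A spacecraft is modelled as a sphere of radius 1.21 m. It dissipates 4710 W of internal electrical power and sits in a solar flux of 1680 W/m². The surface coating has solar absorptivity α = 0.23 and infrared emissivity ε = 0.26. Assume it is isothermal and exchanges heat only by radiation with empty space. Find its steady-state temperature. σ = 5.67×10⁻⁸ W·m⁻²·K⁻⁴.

At steady state, absorbed solar power + internal power = radiated power.
Absorbed: α·S·A_cross = 0.23·1680·4.600 = 1777 W (cross-section πr²).
Total input = 1777 + 4710 = 6487 W.
Radiated: εσ·A_surf·T⁴ with A_surf = 4πr² = 18.40 m².
T⁴ = 6487/(0.26·5.67×10⁻⁸·18.40) = 2.392×10¹⁰ K⁴.

T ≈ 393 K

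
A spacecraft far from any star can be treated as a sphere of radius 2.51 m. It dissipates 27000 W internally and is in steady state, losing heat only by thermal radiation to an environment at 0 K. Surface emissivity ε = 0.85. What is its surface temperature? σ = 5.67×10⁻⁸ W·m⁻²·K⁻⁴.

T ≈ 290 K

Steady state: internal power = radiated power, P = εσA T⁴.
Radiating area A = 4πr² = 79.17 m².
T⁴ = P/(εσA) = 27000/(0.85·5.67×10⁻⁸·79.17) = 7.076×10⁹ K⁴.
T = (7.076×10⁹)^(1/4).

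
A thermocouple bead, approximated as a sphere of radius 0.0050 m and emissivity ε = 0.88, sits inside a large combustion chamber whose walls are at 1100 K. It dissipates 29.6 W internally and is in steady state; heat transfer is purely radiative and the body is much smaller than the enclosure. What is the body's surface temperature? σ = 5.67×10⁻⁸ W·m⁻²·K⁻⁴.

T ≈ 1350 K

For a small grey body in a large enclosure, net radiated power = εσA(T⁴ − T_w⁴).
Steady state: P = εσA(T⁴ − T_w⁴) with A = 4πr² = 3.142×10⁻⁴ m².
T⁴ = P/(εσA) + T_w⁴ = 29.6/(0.88·5.67×10⁻⁸·3.142×10⁻⁴) + (1100)⁴
    = 1.888×10¹² + 1.464×10¹² = 3.352×10¹² K⁴.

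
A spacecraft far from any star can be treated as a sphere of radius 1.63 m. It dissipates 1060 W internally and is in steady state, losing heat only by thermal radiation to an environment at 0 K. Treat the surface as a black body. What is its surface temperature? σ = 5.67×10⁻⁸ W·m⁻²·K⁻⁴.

T ≈ 154 K

Steady state: internal power = radiated power, P = εσA T⁴.
Radiating area A = 4πr² = 33.39 m².
T⁴ = P/(εσA) = 1060/(1.0·5.67×10⁻⁸·33.39) = 5.599×10⁸ K⁴.
T = (5.599×10⁸)^(1/4).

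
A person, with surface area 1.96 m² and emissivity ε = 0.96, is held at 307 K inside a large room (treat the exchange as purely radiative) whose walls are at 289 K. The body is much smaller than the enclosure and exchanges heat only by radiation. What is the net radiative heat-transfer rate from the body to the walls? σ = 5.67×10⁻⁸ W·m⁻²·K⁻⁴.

For a small grey body in a large enclosure: P_net = εσA(T_body⁴ − T_wall⁴).
A = 1.96 m²; T_body⁴ − T_wall⁴ = 8.883×10⁹ − 6.976×10⁹ = 1.907×10⁹ K⁴.
|P_net| = 0.96·5.67×10⁻⁸·1.960·1.907×10⁹.

P_net ≈ 203 W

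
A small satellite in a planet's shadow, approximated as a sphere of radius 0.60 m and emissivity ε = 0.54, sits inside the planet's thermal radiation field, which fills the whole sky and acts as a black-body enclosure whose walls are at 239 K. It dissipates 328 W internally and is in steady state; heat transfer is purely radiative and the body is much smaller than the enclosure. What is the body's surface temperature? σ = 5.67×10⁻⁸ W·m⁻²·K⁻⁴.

For a small grey body in a large enclosure, net radiated power = εσA(T⁴ − T_w⁴).
Steady state: P = εσA(T⁴ − T_w⁴) with A = 4πr² = 4.524 m².
T⁴ = P/(εσA) + T_w⁴ = 328/(0.54·5.67×10⁻⁸·4.524) + (239)⁴
    = 2.368×10⁹ + 3.263×10⁹ = 5.631×10⁹ K⁴.

T ≈ 274 K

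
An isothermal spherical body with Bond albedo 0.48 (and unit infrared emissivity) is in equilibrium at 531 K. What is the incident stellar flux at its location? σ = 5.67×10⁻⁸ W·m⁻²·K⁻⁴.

S ≈ 34700 W/m²

(1−a)S·πr² = σ·4πr²·T⁴ ⇒ S = 4σT⁴/(1−a).
S = 4·5.67×10⁻⁸·7.950×10¹⁰/0.520.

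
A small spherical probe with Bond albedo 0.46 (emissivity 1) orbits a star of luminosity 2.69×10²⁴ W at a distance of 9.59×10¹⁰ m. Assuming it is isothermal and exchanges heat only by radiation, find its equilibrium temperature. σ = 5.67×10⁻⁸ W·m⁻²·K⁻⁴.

First find the stellar flux at distance d: S = L/(4πd²) = 2.69×10²⁴/(4π·(9.59×10¹⁰)²) = 23.28 W/m².
For an isothermal sphere, absorbed (1−a)S·πr² = emitted σ·4πr²·T⁴, so T⁴ = (1−a)S/(4σ).
T⁴ = 0.540·23.28/(4·5.67×10⁻⁸) = 5.542×10⁷ K⁴.

T ≈ 86.3 K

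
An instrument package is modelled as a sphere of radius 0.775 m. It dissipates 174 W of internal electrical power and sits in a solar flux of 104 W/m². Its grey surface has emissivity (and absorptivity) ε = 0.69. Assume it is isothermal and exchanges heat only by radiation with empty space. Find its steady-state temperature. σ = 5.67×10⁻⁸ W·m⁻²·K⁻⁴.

At steady state, absorbed solar power + internal power = radiated power.
Absorbed: α·S·A_cross = 0.69·104·1.887 = 135.4 W (cross-section πr²).
Total input = 135.4 + 174 = 309.4 W.
Radiated: εσ·A_surf·T⁴ with A_surf = 4πr² = 7.548 m².
T⁴ = 309.4/(0.69·5.67×10⁻⁸·7.548) = 1.048×10⁹ K⁴.

T ≈ 180 K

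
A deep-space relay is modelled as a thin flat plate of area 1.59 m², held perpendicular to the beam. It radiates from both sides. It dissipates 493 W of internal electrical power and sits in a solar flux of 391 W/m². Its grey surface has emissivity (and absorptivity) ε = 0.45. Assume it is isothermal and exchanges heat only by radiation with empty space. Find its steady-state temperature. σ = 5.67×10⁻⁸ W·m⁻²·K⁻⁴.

T ≈ 312 K

At steady state, absorbed solar power + internal power = radiated power.
Absorbed: α·S·A_cross = 0.45·391·1.590 = 279.8 W (cross-section A).
Total input = 279.8 + 493 = 772.8 W.
Radiated: εσ·A_surf·T⁴ with A_surf = 2A = 3.180 m².
T⁴ = 772.8/(0.45·5.67×10⁻⁸·3.180) = 9.524×10⁹ K⁴.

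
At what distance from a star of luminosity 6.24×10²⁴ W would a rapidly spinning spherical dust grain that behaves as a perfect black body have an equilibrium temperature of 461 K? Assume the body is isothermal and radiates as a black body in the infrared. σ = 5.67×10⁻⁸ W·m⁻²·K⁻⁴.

For an isothermal black-emitting sphere, (1−a)S·πr² = σ·4πr²·T⁴ ⇒ S = 4σT⁴/(1−a).
S = 4·5.67×10⁻⁸·(461)⁴/1.00 = 10240 W/m².
Flux falls as S = L/(4πd²), so d = √(L/(4πS)) = √(6.24×10²⁴/(4π·10240)).

d ≈ 6.96×10⁹ m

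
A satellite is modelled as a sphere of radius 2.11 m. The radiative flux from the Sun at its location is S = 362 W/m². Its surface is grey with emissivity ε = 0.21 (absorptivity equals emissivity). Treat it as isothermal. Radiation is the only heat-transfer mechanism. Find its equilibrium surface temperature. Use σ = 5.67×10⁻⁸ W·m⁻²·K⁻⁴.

T ≈ 200 K

At equilibrium, absorbed power = emitted power.
Absorbing cross-section = πr² = 13.99 m²; emitting surface = 4πr² = 55.95 m² (ratio 4).
εS·A_cross = εσ·A_surf·T⁴  ⇒  T⁴ = S/(4σ)   (ε cancels).
T⁴ = 362/(4·5.67×10⁻⁸) = 1.596×10⁹ K⁴.
T = (1.596×10⁹)^(1/4).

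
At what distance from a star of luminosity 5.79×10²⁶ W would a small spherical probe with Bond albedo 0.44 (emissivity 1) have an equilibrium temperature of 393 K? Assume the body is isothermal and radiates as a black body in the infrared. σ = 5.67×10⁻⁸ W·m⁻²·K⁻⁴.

For an isothermal black-emitting sphere, (1−a)S·πr² = σ·4πr²·T⁴ ⇒ S = 4σT⁴/(1−a).
S = 4·5.67×10⁻⁸·(393)⁴/0.560 = 9661 W/m².
Flux falls as S = L/(4πd²), so d = √(L/(4πS)) = √(5.79×10²⁶/(4π·9661)).

d ≈ 6.91×10¹⁰ m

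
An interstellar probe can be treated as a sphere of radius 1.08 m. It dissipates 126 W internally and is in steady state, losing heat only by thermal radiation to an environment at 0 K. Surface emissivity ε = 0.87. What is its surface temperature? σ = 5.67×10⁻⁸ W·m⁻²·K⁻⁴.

T ≈ 115 K

Steady state: internal power = radiated power, P = εσA T⁴.
Radiating area A = 4πr² = 14.66 m².
T⁴ = P/(εσA) = 126/(0.87·5.67×10⁻⁸·14.66) = 1.743×10⁸ K⁴.
T = (1.743×10⁸)^(1/4).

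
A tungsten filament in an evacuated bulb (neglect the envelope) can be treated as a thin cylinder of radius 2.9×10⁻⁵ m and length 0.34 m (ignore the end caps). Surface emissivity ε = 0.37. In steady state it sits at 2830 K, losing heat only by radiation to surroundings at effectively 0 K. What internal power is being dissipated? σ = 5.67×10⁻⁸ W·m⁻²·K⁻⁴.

P ≈ 83.4 W

Steady state: P = εσA T⁴.
A = 2πrL = 6.195×10⁻⁵ m²; T⁴ = (2830)⁴ = 6.414×10¹³ K⁴.
P = 0.37 × 5.67×10⁻⁸ × 6.195×10⁻⁵ × 6.414×10¹³.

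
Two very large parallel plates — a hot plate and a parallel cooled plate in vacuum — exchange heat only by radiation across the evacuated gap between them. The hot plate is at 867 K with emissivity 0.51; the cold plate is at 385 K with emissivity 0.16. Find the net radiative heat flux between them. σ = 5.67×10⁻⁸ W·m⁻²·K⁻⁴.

q ≈ 4270 W/m²

For two infinite grey parallel plates, q = σ(T₁⁴ − T₂⁴)/(1/ε₁ + 1/ε₂ − 1).
T₁⁴ − T₂⁴ = 5.650×10¹¹ − 2.197×10¹⁰ = 5.431×10¹¹ K⁴.
1/ε₁ + 1/ε₂ − 1 = 1.961 + 6.250 − 1 = 7.211.
q = 5.67×10⁻⁸ × 5.431×10¹¹ / 7.211.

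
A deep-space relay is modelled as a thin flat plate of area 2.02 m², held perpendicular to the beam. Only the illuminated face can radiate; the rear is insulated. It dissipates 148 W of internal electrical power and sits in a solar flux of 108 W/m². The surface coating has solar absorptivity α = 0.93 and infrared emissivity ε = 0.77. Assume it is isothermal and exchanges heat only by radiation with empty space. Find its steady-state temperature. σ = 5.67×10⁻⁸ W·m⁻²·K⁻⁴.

T ≈ 251 K

At steady state, absorbed solar power + internal power = radiated power.
Absorbed: α·S·A_cross = 0.93·108·2.020 = 202.9 W (cross-section A).
Total input = 202.9 + 148 = 350.9 W.
Radiated: εσ·A_surf·T⁴ with A_surf = A = 2.020 m².
T⁴ = 350.9/(0.77·5.67×10⁻⁸·2.020) = 3.979×10⁹ K⁴.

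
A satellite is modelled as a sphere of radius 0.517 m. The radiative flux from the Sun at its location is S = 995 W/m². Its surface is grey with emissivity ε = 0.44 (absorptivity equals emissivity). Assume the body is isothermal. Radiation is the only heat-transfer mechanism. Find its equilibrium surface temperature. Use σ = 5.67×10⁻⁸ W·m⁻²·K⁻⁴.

At equilibrium, absorbed power = emitted power.
Absorbing cross-section = πr² = 0.8397 m²; emitting surface = 4πr² = 3.359 m² (ratio 4).
εS·A_cross = εσ·A_surf·T⁴  ⇒  T⁴ = S/(4σ)   (ε cancels).
T⁴ = 995/(4·5.67×10⁻⁸) = 4.387×10⁹ K⁴.
T = (4.387×10⁹)^(1/4).

T ≈ 257 K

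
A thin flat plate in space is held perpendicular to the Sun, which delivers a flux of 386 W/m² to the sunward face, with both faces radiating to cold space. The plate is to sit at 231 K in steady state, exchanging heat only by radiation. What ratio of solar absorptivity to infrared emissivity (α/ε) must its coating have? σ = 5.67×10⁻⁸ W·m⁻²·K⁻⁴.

α/ε ≈ 0.837

Balance: αS·A = εσ·2A·T⁴ ⇒ α/ε = 2σT⁴/S.
α/ε = 2·5.67×10⁻⁸·(231)⁴/386 = 2·5.67×10⁻⁸·2.847×10⁹/386.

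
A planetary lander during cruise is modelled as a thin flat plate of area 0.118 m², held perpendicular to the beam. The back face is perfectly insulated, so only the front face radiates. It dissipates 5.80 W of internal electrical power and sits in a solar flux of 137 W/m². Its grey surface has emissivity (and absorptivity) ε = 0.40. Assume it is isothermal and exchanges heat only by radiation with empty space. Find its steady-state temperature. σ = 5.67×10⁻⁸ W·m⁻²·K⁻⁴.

T ≈ 260 K

At steady state, absorbed solar power + internal power = radiated power.
Absorbed: α·S·A_cross = 0.40·137·0.1180 = 6.466 W (cross-section A).
Total input = 6.466 + 5.80 = 12.27 W.
Radiated: εσ·A_surf·T⁴ with A_surf = A = 0.1180 m².
T⁴ = 12.27/(0.40·5.67×10⁻⁸·0.1180) = 4.583×10⁹ K⁴.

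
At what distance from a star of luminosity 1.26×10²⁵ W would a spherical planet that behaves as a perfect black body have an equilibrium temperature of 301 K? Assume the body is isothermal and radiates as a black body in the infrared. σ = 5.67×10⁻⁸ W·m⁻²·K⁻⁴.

For an isothermal black-emitting sphere, (1−a)S·πr² = σ·4πr²·T⁴ ⇒ S = 4σT⁴/(1−a).
S = 4·5.67×10⁻⁸·(301)⁴/1.00 = 1862 W/m².
Flux falls as S = L/(4πd²), so d = √(L/(4πS)) = √(1.26×10²⁵/(4π·1862)).

d ≈ 2.32×10¹⁰ m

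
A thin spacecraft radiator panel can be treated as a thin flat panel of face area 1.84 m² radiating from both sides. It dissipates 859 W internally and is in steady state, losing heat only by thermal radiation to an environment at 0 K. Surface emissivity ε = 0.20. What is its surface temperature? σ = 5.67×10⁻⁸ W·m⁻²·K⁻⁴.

T ≈ 379 K

Steady state: internal power = radiated power, P = εσA T⁴.
Radiating area A = 2·1.84 = 3.680 m².
T⁴ = P/(εσA) = 859/(0.20·5.67×10⁻⁸·3.680) = 2.058×10¹⁰ K⁴.
T = (2.058×10¹⁰)^(1/4).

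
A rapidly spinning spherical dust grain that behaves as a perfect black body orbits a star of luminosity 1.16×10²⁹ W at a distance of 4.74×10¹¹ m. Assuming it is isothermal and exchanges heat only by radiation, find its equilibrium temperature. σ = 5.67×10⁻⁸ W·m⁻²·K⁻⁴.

T ≈ 652 K

First find the stellar flux at distance d: S = L/(4πd²) = 1.16×10²⁹/(4π·(4.74×10¹¹)²) = 41090 W/m².
For an isothermal sphere, absorbed (1−a)S·πr² = emitted σ·4πr²·T⁴, so T⁴ = (1−a)S/(4σ).
T⁴ = 1.00·41090/(4·5.67×10⁻⁸) = 1.812×10¹¹ K⁴.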